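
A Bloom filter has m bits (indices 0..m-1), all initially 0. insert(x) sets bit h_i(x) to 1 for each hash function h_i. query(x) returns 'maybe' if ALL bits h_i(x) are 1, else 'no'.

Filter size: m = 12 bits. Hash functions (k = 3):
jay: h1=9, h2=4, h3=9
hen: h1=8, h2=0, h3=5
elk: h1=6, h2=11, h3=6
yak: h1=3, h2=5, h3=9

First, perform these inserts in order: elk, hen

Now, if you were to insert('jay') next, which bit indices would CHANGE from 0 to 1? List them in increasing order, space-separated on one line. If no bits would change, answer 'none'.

Start: bits=000000000000
After insert 'elk': sets bits 6 11 -> bits=000000100001
After insert 'hen': sets bits 0 5 8 -> bits=100001101001
insert 'jay' would touch bits 4 9; currently bit4=0, bit9=0
Bits that are 0 among those (would change 0->1): 4 9

Answer: 4 9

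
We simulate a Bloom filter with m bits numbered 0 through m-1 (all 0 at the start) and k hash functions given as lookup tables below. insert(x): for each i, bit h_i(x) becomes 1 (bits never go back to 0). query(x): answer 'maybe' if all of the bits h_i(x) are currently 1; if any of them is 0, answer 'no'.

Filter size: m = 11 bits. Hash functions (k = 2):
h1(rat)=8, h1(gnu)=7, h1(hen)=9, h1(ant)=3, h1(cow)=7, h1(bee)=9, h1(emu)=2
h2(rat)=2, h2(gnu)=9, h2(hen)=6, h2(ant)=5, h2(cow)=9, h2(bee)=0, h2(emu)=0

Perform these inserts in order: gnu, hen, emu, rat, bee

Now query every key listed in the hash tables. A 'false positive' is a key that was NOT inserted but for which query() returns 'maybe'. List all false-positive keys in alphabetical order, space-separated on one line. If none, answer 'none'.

Answer: cow

Derivation:
Start: bits=00000000000
After insert 'gnu': sets bits 7 9 -> bits=00000001010
After insert 'hen': sets bits 6 9 -> bits=00000011010
After insert 'emu': sets bits 0 2 -> bits=10100011010
After insert 'rat': sets bits 2 8 -> bits=10100011110
After insert 'bee': sets bits 0 9 -> bits=10100011110
Not inserted: ant cow — query each against bits=10100011110:
query ant: checks bit3=0, bit5=0 (has a 0) -> no => not a false positive
query cow: checks bit7=1, bit9=1 (all 1) -> maybe => FALSE POSITIVE
False positives (alphabetical): cow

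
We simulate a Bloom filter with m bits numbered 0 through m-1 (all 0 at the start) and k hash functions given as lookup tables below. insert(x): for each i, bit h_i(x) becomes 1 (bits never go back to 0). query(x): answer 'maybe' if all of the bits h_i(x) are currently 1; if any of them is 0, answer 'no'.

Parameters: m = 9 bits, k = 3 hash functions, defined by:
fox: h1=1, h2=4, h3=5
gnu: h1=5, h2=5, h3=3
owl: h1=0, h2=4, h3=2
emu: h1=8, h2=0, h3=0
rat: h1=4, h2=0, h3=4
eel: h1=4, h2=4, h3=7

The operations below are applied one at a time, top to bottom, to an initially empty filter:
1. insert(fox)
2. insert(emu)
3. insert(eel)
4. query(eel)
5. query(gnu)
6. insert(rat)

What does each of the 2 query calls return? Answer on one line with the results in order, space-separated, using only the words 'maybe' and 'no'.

Answer: maybe no

Derivation:
Start: bits=000000000
Op 1: insert fox -> sets bits 1 4 5 -> bits=010011000
Op 2: insert emu -> sets bits 0 8 -> bits=110011001
Op 3: insert eel -> sets bits 4 7 -> bits=110011011
Op 4: query eel -> checks bit4=1, bit7=1 (all 1) -> maybe
Op 5: query gnu -> checks bit3=0, bit5=1 (has a 0) -> no
Op 6: insert rat -> sets bits 0 4 -> bits=110011011
Query results in order: maybe no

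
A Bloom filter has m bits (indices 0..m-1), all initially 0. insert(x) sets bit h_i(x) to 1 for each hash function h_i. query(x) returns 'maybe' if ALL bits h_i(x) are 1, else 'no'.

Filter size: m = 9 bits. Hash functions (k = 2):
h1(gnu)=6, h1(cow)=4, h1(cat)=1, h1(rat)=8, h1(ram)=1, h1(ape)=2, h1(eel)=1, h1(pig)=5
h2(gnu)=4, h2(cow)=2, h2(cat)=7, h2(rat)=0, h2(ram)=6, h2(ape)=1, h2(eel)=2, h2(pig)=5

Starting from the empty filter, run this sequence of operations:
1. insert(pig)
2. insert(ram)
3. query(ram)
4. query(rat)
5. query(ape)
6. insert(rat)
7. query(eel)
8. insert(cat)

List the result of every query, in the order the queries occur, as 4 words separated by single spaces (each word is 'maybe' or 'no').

Start: bits=000000000
Op 1: insert pig -> sets bits 5 -> bits=000001000
Op 2: insert ram -> sets bits 1 6 -> bits=010001100
Op 3: query ram -> checks bit1=1, bit6=1 (all 1) -> maybe
Op 4: query rat -> checks bit0=0, bit8=0 (has a 0) -> no
Op 5: query ape -> checks bit1=1, bit2=0 (has a 0) -> no
Op 6: insert rat -> sets bits 0 8 -> bits=110001101
Op 7: query eel -> checks bit1=1, bit2=0 (has a 0) -> no
Op 8: insert cat -> sets bits 1 7 -> bits=110001111
Query results in order: maybe no no no

Answer: maybe no no no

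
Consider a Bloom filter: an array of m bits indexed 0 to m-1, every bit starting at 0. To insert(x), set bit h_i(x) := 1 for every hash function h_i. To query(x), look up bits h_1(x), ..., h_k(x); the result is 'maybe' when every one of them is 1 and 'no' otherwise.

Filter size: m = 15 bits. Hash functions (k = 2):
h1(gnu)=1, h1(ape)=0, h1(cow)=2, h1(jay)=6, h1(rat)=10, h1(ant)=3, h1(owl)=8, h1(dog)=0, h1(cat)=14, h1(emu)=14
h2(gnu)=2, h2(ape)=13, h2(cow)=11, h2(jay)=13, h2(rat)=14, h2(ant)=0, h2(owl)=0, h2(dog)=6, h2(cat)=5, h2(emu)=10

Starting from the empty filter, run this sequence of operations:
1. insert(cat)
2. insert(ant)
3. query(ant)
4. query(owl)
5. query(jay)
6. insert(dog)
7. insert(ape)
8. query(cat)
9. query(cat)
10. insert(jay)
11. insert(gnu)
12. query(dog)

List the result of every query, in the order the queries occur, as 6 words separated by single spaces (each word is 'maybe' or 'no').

Start: bits=000000000000000
Op 1: insert cat -> sets bits 5 14 -> bits=000001000000001
Op 2: insert ant -> sets bits 0 3 -> bits=100101000000001
Op 3: query ant -> checks bit0=1, bit3=1 (all 1) -> maybe
Op 4: query owl -> checks bit0=1, bit8=0 (has a 0) -> no
Op 5: query jay -> checks bit6=0, bit13=0 (has a 0) -> no
Op 6: insert dog -> sets bits 0 6 -> bits=100101100000001
Op 7: insert ape -> sets bits 0 13 -> bits=100101100000011
Op 8: query cat -> checks bit5=1, bit14=1 (all 1) -> maybe
Op 9: query cat -> checks bit5=1, bit14=1 (all 1) -> maybe
Op 10: insert jay -> sets bits 6 13 -> bits=100101100000011
Op 11: insert gnu -> sets bits 1 2 -> bits=111101100000011
Op 12: query dog -> checks bit0=1, bit6=1 (all 1) -> maybe
Query results in order: maybe no no maybe maybe maybe

Answer: maybe no no maybe maybe maybe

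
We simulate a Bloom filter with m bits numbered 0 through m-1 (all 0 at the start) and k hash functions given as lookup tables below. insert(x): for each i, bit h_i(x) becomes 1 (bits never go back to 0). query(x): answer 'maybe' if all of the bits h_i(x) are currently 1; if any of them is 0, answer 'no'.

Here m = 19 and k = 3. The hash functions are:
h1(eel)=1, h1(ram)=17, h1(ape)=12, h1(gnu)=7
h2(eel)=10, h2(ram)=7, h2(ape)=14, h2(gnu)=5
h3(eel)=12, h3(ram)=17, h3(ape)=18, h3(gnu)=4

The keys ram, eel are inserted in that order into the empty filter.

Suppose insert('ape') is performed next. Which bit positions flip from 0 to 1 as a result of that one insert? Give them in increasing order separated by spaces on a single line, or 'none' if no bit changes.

Start: bits=0000000000000000000
After insert 'ram': sets bits 7 17 -> bits=0000000100000000010
After insert 'eel': sets bits 1 10 12 -> bits=0100000100101000010
insert 'ape' would touch bits 12 14 18; currently bit12=1, bit14=0, bit18=0
Bits that are 0 among those (would change 0->1): 14 18

Answer: 14 18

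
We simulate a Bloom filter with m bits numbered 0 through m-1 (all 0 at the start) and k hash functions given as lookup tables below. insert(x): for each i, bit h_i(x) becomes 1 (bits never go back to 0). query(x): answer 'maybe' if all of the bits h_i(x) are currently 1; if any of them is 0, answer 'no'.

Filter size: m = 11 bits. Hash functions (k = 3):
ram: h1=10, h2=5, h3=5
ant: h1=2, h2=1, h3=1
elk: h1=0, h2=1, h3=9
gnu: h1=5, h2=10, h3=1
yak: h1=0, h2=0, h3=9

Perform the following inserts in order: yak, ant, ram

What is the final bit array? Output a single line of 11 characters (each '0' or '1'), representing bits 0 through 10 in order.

Answer: 11100100011

Derivation:
Start: bits=00000000000
After insert 'yak': sets bits 0 9 -> bits=10000000010
After insert 'ant': sets bits 1 2 -> bits=11100000010
After insert 'ram': sets bits 5 10 -> bits=11100100011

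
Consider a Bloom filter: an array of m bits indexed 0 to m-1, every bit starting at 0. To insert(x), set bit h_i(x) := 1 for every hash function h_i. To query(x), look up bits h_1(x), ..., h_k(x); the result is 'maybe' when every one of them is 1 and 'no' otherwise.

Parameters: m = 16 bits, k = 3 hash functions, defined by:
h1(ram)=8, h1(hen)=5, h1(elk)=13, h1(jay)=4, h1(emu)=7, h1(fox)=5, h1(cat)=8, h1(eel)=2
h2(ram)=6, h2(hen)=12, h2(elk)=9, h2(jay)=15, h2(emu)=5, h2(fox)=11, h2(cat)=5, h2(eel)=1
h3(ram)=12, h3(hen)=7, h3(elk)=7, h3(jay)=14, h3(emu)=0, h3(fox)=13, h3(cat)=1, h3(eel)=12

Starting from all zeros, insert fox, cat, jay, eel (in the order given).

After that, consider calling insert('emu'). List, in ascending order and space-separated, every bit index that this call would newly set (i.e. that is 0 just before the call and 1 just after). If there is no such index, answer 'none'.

Answer: 0 7

Derivation:
Start: bits=0000000000000000
After insert 'fox': sets bits 5 11 13 -> bits=0000010000010100
After insert 'cat': sets bits 1 5 8 -> bits=0100010010010100
After insert 'jay': sets bits 4 14 15 -> bits=0100110010010111
After insert 'eel': sets bits 1 2 12 -> bits=0110110010011111
insert 'emu' would touch bits 0 5 7; currently bit0=0, bit5=1, bit7=0
Bits that are 0 among those (would change 0->1): 0 7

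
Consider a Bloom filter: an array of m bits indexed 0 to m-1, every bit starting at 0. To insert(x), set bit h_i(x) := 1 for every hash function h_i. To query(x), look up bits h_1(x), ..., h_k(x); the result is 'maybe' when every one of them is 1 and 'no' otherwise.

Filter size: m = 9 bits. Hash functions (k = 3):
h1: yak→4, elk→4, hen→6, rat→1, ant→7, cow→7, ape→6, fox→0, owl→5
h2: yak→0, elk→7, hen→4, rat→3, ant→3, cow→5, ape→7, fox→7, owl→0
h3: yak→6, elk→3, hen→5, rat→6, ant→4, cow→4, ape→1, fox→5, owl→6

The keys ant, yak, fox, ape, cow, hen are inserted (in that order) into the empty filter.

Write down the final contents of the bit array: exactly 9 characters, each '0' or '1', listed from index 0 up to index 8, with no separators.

Start: bits=000000000
After insert 'ant': sets bits 3 4 7 -> bits=000110010
After insert 'yak': sets bits 0 4 6 -> bits=100110110
After insert 'fox': sets bits 0 5 7 -> bits=100111110
After insert 'ape': sets bits 1 6 7 -> bits=110111110
After insert 'cow': sets bits 4 5 7 -> bits=110111110
After insert 'hen': sets bits 4 5 6 -> bits=110111110

Answer: 110111110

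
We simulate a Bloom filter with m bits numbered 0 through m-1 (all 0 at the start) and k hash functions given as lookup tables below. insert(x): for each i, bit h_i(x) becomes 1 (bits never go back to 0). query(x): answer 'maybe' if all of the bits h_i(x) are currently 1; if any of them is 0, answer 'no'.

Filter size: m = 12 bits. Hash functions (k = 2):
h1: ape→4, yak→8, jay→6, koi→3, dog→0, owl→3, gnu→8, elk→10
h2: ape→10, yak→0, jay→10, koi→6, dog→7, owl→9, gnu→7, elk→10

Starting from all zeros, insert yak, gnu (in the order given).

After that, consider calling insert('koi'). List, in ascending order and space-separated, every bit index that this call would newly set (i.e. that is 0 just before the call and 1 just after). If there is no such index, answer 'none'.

Start: bits=000000000000
After insert 'yak': sets bits 0 8 -> bits=100000001000
After insert 'gnu': sets bits 7 8 -> bits=100000011000
insert 'koi' would touch bits 3 6; currently bit3=0, bit6=0
Bits that are 0 among those (would change 0->1): 3 6

Answer: 3 6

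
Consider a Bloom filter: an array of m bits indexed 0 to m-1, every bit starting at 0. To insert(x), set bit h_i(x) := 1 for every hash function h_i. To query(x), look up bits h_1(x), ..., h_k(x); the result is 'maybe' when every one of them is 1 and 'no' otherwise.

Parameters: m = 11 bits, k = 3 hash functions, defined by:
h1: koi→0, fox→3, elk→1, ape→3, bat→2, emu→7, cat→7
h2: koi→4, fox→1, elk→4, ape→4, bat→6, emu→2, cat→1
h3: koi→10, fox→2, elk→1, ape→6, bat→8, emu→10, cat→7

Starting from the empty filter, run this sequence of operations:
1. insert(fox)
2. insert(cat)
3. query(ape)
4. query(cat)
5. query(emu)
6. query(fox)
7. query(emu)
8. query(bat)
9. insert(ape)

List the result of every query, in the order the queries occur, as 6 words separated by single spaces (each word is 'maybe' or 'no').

Start: bits=00000000000
Op 1: insert fox -> sets bits 1 2 3 -> bits=01110000000
Op 2: insert cat -> sets bits 1 7 -> bits=01110001000
Op 3: query ape -> checks bit3=1, bit4=0, bit6=0 (has a 0) -> no
Op 4: query cat -> checks bit1=1, bit7=1 (all 1) -> maybe
Op 5: query emu -> checks bit2=1, bit7=1, bit10=0 (has a 0) -> no
Op 6: query fox -> checks bit1=1, bit2=1, bit3=1 (all 1) -> maybe
Op 7: query emu -> checks bit2=1, bit7=1, bit10=0 (has a 0) -> no
Op 8: query bat -> checks bit2=1, bit6=0, bit8=0 (has a 0) -> no
Op 9: insert ape -> sets bits 3 4 6 -> bits=01111011000
Query results in order: no maybe no maybe no no

Answer: no maybe no maybe no no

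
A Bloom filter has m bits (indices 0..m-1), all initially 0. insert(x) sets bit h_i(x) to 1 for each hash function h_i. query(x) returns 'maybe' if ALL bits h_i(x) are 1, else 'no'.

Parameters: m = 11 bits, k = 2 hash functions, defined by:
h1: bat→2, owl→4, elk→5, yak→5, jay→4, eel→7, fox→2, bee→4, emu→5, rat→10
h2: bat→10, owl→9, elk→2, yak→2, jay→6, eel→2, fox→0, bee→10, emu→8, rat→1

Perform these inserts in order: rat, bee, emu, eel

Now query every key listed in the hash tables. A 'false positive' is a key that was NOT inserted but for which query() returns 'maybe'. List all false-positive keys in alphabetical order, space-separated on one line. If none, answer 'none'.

Answer: bat elk yak

Derivation:
Start: bits=00000000000
After insert 'rat': sets bits 1 10 -> bits=01000000001
After insert 'bee': sets bits 4 10 -> bits=01001000001
After insert 'emu': sets bits 5 8 -> bits=01001100101
After insert 'eel': sets bits 2 7 -> bits=01101101101
Not inserted: bat elk fox jay owl yak — query each against bits=01101101101:
query bat: checks bit2=1, bit10=1 (all 1) -> maybe => FALSE POSITIVE
query elk: checks bit2=1, bit5=1 (all 1) -> maybe => FALSE POSITIVE
query fox: checks bit0=0, bit2=1 (has a 0) -> no => not a false positive
query jay: checks bit4=1, bit6=0 (has a 0) -> no => not a false positive
query owl: checks bit4=1, bit9=0 (has a 0) -> no => not a false positive
query yak: checks bit2=1, bit5=1 (all 1) -> maybe => FALSE POSITIVE
False positives (alphabetical): bat elk yak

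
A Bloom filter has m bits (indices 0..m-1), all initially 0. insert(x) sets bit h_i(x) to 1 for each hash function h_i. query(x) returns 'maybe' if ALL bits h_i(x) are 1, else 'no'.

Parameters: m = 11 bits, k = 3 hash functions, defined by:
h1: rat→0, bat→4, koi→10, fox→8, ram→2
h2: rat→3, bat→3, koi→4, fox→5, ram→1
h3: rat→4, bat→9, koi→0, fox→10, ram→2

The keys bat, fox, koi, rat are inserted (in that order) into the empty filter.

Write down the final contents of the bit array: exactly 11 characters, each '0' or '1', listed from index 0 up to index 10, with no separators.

Answer: 10011100111

Derivation:
Start: bits=00000000000
After insert 'bat': sets bits 3 4 9 -> bits=00011000010
After insert 'fox': sets bits 5 8 10 -> bits=00011100111
After insert 'koi': sets bits 0 4 10 -> bits=10011100111
After insert 'rat': sets bits 0 3 4 -> bits=10011100111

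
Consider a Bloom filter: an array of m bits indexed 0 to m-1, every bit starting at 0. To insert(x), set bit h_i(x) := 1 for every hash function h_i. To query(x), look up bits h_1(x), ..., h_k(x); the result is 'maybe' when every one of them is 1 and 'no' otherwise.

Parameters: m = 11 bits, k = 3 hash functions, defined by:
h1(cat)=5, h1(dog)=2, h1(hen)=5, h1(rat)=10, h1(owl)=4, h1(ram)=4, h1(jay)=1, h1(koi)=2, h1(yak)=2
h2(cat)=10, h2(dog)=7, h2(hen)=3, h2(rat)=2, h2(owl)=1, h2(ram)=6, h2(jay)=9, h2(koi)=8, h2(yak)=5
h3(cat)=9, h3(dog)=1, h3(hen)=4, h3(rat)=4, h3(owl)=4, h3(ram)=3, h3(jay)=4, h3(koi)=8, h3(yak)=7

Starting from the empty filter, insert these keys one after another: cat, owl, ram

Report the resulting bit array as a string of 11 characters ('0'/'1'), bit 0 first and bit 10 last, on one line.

Start: bits=00000000000
After insert 'cat': sets bits 5 9 10 -> bits=00000100011
After insert 'owl': sets bits 1 4 -> bits=01001100011
After insert 'ram': sets bits 3 4 6 -> bits=01011110011

Answer: 01011110011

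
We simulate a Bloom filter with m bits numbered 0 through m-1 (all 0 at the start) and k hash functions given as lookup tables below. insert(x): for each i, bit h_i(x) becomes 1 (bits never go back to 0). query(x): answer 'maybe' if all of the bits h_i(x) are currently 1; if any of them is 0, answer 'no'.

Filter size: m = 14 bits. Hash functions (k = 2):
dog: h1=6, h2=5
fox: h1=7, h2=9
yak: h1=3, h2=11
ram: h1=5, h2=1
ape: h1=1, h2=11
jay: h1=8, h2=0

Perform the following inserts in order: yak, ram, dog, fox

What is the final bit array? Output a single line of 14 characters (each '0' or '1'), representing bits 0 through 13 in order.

Start: bits=00000000000000
After insert 'yak': sets bits 3 11 -> bits=00010000000100
After insert 'ram': sets bits 1 5 -> bits=01010100000100
After insert 'dog': sets bits 5 6 -> bits=01010110000100
After insert 'fox': sets bits 7 9 -> bits=01010111010100

Answer: 01010111010100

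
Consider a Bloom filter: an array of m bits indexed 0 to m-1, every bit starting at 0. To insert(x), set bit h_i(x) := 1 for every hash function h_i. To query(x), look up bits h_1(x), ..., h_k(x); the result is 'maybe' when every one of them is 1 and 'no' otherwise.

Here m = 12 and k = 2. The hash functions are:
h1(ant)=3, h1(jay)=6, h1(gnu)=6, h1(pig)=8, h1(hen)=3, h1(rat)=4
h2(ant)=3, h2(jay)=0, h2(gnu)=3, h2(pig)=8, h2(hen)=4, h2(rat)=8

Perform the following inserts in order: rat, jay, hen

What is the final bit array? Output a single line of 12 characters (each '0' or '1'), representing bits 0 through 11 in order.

Start: bits=000000000000
After insert 'rat': sets bits 4 8 -> bits=000010001000
After insert 'jay': sets bits 0 6 -> bits=100010101000
After insert 'hen': sets bits 3 4 -> bits=100110101000

Answer: 100110101000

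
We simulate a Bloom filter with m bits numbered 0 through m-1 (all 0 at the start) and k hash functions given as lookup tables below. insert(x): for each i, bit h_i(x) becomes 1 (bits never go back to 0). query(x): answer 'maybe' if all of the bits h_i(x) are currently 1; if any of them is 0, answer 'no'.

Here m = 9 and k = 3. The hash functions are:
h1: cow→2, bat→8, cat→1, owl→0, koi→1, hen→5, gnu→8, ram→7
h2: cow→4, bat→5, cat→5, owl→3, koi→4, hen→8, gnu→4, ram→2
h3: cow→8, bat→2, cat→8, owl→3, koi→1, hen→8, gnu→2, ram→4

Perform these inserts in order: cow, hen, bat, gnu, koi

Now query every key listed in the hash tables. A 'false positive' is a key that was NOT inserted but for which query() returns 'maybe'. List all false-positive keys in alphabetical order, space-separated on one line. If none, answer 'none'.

Answer: cat

Derivation:
Start: bits=000000000
After insert 'cow': sets bits 2 4 8 -> bits=001010001
After insert 'hen': sets bits 5 8 -> bits=001011001
After insert 'bat': sets bits 2 5 8 -> bits=001011001
After insert 'gnu': sets bits 2 4 8 -> bits=001011001
After insert 'koi': sets bits 1 4 -> bits=011011001
Not inserted: cat owl ram — query each against bits=011011001:
query cat: checks bit1=1, bit5=1, bit8=1 (all 1) -> maybe => FALSE POSITIVE
query owl: checks bit0=0, bit3=0 (has a 0) -> no => not a false positive
query ram: checks bit2=1, bit4=1, bit7=0 (has a 0) -> no => not a false positive
False positives (alphabetical): cat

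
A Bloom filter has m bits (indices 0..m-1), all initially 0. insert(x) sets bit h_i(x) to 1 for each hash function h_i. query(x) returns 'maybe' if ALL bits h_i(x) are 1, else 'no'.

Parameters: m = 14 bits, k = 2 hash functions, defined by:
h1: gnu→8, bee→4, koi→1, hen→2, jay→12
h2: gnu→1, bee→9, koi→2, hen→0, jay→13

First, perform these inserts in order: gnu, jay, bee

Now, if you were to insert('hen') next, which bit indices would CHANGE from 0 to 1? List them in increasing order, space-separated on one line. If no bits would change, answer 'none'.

Start: bits=00000000000000
After insert 'gnu': sets bits 1 8 -> bits=01000000100000
After insert 'jay': sets bits 12 13 -> bits=01000000100011
After insert 'bee': sets bits 4 9 -> bits=01001000110011
insert 'hen' would touch bits 0 2; currently bit0=0, bit2=0
Bits that are 0 among those (would change 0->1): 0 2

Answer: 0 2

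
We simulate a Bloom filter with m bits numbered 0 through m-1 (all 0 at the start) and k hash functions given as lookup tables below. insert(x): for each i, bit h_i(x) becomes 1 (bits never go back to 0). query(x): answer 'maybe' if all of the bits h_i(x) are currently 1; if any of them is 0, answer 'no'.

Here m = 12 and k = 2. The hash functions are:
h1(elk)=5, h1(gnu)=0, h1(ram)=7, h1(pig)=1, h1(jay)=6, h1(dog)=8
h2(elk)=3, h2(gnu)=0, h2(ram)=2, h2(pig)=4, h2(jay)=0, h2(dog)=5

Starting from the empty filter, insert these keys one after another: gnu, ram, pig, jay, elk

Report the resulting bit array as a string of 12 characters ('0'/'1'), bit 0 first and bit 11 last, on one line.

Start: bits=000000000000
After insert 'gnu': sets bits 0 -> bits=100000000000
After insert 'ram': sets bits 2 7 -> bits=101000010000
After insert 'pig': sets bits 1 4 -> bits=111010010000
After insert 'jay': sets bits 0 6 -> bits=111010110000
After insert 'elk': sets bits 3 5 -> bits=111111110000

Answer: 111111110000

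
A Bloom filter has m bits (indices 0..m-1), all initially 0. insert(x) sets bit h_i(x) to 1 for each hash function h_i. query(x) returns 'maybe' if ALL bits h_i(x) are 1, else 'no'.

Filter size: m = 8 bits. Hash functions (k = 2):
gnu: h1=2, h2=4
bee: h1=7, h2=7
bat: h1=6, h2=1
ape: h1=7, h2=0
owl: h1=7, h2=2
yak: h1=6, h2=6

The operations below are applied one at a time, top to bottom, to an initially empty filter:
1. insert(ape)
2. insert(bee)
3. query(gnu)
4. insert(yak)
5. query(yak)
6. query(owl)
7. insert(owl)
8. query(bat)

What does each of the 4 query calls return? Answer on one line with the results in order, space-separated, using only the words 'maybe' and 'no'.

Answer: no maybe no no

Derivation:
Start: bits=00000000
Op 1: insert ape -> sets bits 0 7 -> bits=10000001
Op 2: insert bee -> sets bits 7 -> bits=10000001
Op 3: query gnu -> checks bit2=0, bit4=0 (has a 0) -> no
Op 4: insert yak -> sets bits 6 -> bits=10000011
Op 5: query yak -> checks bit6=1 (all 1) -> maybe
Op 6: query owl -> checks bit2=0, bit7=1 (has a 0) -> no
Op 7: insert owl -> sets bits 2 7 -> bits=10100011
Op 8: query bat -> checks bit1=0, bit6=1 (has a 0) -> no
Query results in order: no maybe no no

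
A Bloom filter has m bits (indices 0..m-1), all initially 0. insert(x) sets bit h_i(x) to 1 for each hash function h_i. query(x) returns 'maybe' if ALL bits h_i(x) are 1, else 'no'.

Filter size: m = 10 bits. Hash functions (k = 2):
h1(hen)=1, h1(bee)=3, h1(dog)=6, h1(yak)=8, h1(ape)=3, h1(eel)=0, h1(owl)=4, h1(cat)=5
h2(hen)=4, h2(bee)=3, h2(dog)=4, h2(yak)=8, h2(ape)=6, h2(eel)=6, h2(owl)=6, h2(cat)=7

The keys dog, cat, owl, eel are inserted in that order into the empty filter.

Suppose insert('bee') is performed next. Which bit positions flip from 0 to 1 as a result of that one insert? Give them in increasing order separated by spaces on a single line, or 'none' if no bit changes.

Start: bits=0000000000
After insert 'dog': sets bits 4 6 -> bits=0000101000
After insert 'cat': sets bits 5 7 -> bits=0000111100
After insert 'owl': sets bits 4 6 -> bits=0000111100
After insert 'eel': sets bits 0 6 -> bits=1000111100
insert 'bee' would touch bits 3; currently bit3=0
Bits that are 0 among those (would change 0->1): 3

Answer: 3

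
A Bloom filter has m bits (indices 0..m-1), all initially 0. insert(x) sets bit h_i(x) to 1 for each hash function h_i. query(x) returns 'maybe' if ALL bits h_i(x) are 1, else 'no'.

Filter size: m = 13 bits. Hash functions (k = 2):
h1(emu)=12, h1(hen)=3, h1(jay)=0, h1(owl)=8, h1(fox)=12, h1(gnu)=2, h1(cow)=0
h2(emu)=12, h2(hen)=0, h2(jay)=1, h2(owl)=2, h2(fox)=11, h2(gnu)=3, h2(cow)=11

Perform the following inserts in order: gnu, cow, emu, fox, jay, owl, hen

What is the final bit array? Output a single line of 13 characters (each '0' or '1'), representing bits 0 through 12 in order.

Start: bits=0000000000000
After insert 'gnu': sets bits 2 3 -> bits=0011000000000
After insert 'cow': sets bits 0 11 -> bits=1011000000010
After insert 'emu': sets bits 12 -> bits=1011000000011
After insert 'fox': sets bits 11 12 -> bits=1011000000011
After insert 'jay': sets bits 0 1 -> bits=1111000000011
After insert 'owl': sets bits 2 8 -> bits=1111000010011
After insert 'hen': sets bits 0 3 -> bits=1111000010011

Answer: 1111000010011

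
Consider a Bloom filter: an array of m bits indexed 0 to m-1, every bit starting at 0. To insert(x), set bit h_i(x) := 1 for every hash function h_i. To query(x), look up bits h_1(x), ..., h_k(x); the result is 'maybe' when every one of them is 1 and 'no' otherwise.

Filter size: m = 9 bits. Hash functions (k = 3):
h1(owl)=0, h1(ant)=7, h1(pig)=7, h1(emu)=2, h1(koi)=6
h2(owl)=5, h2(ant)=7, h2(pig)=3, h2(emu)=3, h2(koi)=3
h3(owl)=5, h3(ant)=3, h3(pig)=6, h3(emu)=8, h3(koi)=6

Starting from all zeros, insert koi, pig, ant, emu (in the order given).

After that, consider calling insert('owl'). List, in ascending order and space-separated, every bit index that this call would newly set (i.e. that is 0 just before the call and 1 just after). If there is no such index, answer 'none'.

Start: bits=000000000
After insert 'koi': sets bits 3 6 -> bits=000100100
After insert 'pig': sets bits 3 6 7 -> bits=000100110
After insert 'ant': sets bits 3 7 -> bits=000100110
After insert 'emu': sets bits 2 3 8 -> bits=001100111
insert 'owl' would touch bits 0 5; currently bit0=0, bit5=0
Bits that are 0 among those (would change 0->1): 0 5

Answer: 0 5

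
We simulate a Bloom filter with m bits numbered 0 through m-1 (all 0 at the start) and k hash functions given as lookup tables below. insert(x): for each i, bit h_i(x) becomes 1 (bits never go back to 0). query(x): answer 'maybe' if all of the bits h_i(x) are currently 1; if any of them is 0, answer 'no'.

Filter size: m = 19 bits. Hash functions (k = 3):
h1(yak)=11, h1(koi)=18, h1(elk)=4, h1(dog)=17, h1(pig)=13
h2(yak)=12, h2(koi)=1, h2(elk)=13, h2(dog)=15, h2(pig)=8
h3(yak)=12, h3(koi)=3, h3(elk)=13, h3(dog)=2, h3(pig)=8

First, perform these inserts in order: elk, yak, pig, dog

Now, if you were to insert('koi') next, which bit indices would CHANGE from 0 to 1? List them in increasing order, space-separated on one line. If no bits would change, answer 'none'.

Start: bits=0000000000000000000
After insert 'elk': sets bits 4 13 -> bits=0000100000000100000
After insert 'yak': sets bits 11 12 -> bits=0000100000011100000
After insert 'pig': sets bits 8 13 -> bits=0000100010011100000
After insert 'dog': sets bits 2 15 17 -> bits=0010100010011101010
insert 'koi' would touch bits 1 3 18; currently bit1=0, bit3=0, bit18=0
Bits that are 0 among those (would change 0->1): 1 3 18

Answer: 1 3 18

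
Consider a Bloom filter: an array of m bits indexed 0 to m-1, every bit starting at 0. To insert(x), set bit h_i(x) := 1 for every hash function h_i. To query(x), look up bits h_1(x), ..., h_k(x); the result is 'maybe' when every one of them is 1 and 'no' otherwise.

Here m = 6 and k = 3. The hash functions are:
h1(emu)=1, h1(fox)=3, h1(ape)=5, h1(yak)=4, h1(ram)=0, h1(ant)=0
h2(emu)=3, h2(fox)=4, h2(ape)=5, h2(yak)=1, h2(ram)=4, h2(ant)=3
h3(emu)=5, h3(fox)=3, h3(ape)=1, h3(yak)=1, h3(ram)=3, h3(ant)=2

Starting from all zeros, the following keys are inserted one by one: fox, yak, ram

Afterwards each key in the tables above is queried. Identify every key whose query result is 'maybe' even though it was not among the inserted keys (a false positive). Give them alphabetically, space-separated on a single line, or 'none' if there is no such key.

Start: bits=000000
After insert 'fox': sets bits 3 4 -> bits=000110
After insert 'yak': sets bits 1 4 -> bits=010110
After insert 'ram': sets bits 0 3 4 -> bits=110110
Not inserted: ant ape emu — query each against bits=110110:
query ant: checks bit0=1, bit2=0, bit3=1 (has a 0) -> no => not a false positive
query ape: checks bit1=1, bit5=0 (has a 0) -> no => not a false positive
query emu: checks bit1=1, bit3=1, bit5=0 (has a 0) -> no => not a false positive
False positives (alphabetical): none

Answer: none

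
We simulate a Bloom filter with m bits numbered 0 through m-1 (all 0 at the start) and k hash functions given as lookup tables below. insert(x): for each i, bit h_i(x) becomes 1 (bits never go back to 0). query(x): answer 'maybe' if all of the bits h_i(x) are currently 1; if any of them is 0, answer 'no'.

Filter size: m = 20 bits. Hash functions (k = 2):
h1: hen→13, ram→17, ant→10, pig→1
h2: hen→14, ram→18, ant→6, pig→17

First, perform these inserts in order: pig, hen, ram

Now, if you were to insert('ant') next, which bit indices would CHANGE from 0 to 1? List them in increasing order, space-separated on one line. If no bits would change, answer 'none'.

Answer: 6 10

Derivation:
Start: bits=00000000000000000000
After insert 'pig': sets bits 1 17 -> bits=01000000000000000100
After insert 'hen': sets bits 13 14 -> bits=01000000000001100100
After insert 'ram': sets bits 17 18 -> bits=01000000000001100110
insert 'ant' would touch bits 6 10; currently bit6=0, bit10=0
Bits that are 0 among those (would change 0->1): 6 10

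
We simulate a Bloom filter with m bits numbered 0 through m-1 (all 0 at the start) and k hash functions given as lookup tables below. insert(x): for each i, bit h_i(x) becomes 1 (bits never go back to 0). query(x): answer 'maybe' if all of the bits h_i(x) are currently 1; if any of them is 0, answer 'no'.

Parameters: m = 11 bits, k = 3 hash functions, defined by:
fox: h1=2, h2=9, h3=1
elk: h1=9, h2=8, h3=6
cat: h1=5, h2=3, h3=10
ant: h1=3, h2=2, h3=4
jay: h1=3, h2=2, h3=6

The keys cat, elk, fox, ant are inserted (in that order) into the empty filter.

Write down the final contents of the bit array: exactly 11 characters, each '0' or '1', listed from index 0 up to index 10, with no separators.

Start: bits=00000000000
After insert 'cat': sets bits 3 5 10 -> bits=00010100001
After insert 'elk': sets bits 6 8 9 -> bits=00010110111
After insert 'fox': sets bits 1 2 9 -> bits=01110110111
After insert 'ant': sets bits 2 3 4 -> bits=01111110111

Answer: 01111110111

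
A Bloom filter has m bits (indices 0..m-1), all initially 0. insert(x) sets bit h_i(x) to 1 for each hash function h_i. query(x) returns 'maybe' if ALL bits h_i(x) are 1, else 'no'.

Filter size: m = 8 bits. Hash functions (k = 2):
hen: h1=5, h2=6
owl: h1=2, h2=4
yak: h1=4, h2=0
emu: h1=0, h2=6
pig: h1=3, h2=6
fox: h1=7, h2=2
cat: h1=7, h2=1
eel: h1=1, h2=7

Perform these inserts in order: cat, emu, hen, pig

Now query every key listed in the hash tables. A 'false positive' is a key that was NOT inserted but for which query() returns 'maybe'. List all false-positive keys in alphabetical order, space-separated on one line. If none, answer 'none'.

Start: bits=00000000
After insert 'cat': sets bits 1 7 -> bits=01000001
After insert 'emu': sets bits 0 6 -> bits=11000011
After insert 'hen': sets bits 5 6 -> bits=11000111
After insert 'pig': sets bits 3 6 -> bits=11010111
Not inserted: eel fox owl yak — query each against bits=11010111:
query eel: checks bit1=1, bit7=1 (all 1) -> maybe => FALSE POSITIVE
query fox: checks bit2=0, bit7=1 (has a 0) -> no => not a false positive
query owl: checks bit2=0, bit4=0 (has a 0) -> no => not a false positive
query yak: checks bit0=1, bit4=0 (has a 0) -> no => not a false positive
False positives (alphabetical): eel

Answer: eel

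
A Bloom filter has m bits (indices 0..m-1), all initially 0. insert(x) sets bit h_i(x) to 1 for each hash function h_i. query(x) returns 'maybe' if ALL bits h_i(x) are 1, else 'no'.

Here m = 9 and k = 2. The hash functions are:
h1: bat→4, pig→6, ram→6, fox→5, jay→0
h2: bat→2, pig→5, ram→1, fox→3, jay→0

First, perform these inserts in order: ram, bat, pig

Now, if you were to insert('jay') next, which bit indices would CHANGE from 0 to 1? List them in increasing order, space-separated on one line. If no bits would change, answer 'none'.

Answer: 0

Derivation:
Start: bits=000000000
After insert 'ram': sets bits 1 6 -> bits=010000100
After insert 'bat': sets bits 2 4 -> bits=011010100
After insert 'pig': sets bits 5 6 -> bits=011011100
insert 'jay' would touch bits 0; currently bit0=0
Bits that are 0 among those (would change 0->1): 0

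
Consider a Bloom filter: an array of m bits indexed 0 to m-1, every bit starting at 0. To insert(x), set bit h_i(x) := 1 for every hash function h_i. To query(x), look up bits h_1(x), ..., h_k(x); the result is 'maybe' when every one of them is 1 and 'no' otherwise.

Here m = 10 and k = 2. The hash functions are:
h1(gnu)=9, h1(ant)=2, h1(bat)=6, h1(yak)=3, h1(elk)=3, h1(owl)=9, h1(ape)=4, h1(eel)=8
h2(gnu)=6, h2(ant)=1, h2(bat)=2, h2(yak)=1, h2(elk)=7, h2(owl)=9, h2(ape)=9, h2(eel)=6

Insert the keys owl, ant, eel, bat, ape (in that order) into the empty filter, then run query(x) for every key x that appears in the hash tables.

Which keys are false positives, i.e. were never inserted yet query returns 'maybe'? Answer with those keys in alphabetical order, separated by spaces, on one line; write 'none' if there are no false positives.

Start: bits=0000000000
After insert 'owl': sets bits 9 -> bits=0000000001
After insert 'ant': sets bits 1 2 -> bits=0110000001
After insert 'eel': sets bits 6 8 -> bits=0110001011
After insert 'bat': sets bits 2 6 -> bits=0110001011
After insert 'ape': sets bits 4 9 -> bits=0110101011
Not inserted: elk gnu yak — query each against bits=0110101011:
query elk: checks bit3=0, bit7=0 (has a 0) -> no => not a false positive
query gnu: checks bit6=1, bit9=1 (all 1) -> maybe => FALSE POSITIVE
query yak: checks bit1=1, bit3=0 (has a 0) -> no => not a false positive
False positives (alphabetical): gnu

Answer: gnu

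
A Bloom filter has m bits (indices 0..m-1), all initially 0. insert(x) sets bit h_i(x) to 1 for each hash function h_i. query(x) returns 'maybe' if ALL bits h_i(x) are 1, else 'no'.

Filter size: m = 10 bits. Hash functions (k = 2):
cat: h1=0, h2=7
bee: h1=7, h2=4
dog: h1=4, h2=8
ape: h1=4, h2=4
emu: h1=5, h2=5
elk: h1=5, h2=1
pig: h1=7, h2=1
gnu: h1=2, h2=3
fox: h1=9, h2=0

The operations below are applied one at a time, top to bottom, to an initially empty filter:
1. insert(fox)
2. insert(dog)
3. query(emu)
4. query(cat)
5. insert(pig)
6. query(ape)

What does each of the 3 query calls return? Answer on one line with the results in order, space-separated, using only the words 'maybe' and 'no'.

Answer: no no maybe

Derivation:
Start: bits=0000000000
Op 1: insert fox -> sets bits 0 9 -> bits=1000000001
Op 2: insert dog -> sets bits 4 8 -> bits=1000100011
Op 3: query emu -> checks bit5=0 (has a 0) -> no
Op 4: query cat -> checks bit0=1, bit7=0 (has a 0) -> no
Op 5: insert pig -> sets bits 1 7 -> bits=1100100111
Op 6: query ape -> checks bit4=1 (all 1) -> maybe
Query results in order: no no maybe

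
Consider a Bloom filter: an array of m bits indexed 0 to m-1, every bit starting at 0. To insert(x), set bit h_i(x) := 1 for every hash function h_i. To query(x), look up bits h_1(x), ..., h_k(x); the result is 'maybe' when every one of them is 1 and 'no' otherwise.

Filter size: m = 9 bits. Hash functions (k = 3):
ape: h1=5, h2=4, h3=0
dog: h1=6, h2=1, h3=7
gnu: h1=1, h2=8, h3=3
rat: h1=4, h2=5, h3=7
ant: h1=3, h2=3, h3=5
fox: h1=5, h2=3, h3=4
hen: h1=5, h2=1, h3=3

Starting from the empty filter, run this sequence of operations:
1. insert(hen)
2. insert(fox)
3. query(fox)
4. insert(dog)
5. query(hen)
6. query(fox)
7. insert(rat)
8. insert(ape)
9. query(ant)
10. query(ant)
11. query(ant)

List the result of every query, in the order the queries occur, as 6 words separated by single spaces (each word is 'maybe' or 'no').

Start: bits=000000000
Op 1: insert hen -> sets bits 1 3 5 -> bits=010101000
Op 2: insert fox -> sets bits 3 4 5 -> bits=010111000
Op 3: query fox -> checks bit3=1, bit4=1, bit5=1 (all 1) -> maybe
Op 4: insert dog -> sets bits 1 6 7 -> bits=010111110
Op 5: query hen -> checks bit1=1, bit3=1, bit5=1 (all 1) -> maybe
Op 6: query fox -> checks bit3=1, bit4=1, bit5=1 (all 1) -> maybe
Op 7: insert rat -> sets bits 4 5 7 -> bits=010111110
Op 8: insert ape -> sets bits 0 4 5 -> bits=110111110
Op 9: query ant -> checks bit3=1, bit5=1 (all 1) -> maybe
Op 10: query ant -> checks bit3=1, bit5=1 (all 1) -> maybe
Op 11: query ant -> checks bit3=1, bit5=1 (all 1) -> maybe
Query results in order: maybe maybe maybe maybe maybe maybe

Answer: maybe maybe maybe maybe maybe maybe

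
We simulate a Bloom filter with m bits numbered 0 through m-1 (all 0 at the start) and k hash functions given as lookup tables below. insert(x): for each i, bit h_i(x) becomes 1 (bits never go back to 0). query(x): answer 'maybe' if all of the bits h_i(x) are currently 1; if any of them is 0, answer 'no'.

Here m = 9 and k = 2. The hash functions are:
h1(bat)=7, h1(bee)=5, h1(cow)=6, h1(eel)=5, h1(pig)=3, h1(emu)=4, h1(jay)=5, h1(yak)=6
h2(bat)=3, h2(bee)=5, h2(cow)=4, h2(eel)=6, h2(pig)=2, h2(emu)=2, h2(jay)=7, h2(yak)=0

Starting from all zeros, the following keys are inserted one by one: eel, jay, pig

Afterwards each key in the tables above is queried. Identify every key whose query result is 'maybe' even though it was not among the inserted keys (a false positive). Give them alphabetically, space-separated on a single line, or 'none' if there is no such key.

Start: bits=000000000
After insert 'eel': sets bits 5 6 -> bits=000001100
After insert 'jay': sets bits 5 7 -> bits=000001110
After insert 'pig': sets bits 2 3 -> bits=001101110
Not inserted: bat bee cow emu yak — query each against bits=001101110:
query bat: checks bit3=1, bit7=1 (all 1) -> maybe => FALSE POSITIVE
query bee: checks bit5=1 (all 1) -> maybe => FALSE POSITIVE
query cow: checks bit4=0, bit6=1 (has a 0) -> no => not a false positive
query emu: checks bit2=1, bit4=0 (has a 0) -> no => not a false positive
query yak: checks bit0=0, bit6=1 (has a 0) -> no => not a false positive
False positives (alphabetical): bat bee

Answer: bat bee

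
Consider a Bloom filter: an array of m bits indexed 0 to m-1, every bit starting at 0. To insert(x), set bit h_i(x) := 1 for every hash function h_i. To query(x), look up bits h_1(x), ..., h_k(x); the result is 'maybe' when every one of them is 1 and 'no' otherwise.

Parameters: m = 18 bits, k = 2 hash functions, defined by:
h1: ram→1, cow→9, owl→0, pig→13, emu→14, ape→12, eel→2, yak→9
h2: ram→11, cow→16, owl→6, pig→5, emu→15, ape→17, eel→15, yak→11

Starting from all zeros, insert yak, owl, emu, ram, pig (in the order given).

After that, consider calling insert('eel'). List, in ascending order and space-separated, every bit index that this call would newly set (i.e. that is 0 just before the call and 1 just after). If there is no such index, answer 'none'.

Start: bits=000000000000000000
After insert 'yak': sets bits 9 11 -> bits=000000000101000000
After insert 'owl': sets bits 0 6 -> bits=100000100101000000
After insert 'emu': sets bits 14 15 -> bits=100000100101001100
After insert 'ram': sets bits 1 11 -> bits=110000100101001100
After insert 'pig': sets bits 5 13 -> bits=110001100101011100
insert 'eel' would touch bits 2 15; currently bit2=0, bit15=1
Bits that are 0 among those (would change 0->1): 2

Answer: 2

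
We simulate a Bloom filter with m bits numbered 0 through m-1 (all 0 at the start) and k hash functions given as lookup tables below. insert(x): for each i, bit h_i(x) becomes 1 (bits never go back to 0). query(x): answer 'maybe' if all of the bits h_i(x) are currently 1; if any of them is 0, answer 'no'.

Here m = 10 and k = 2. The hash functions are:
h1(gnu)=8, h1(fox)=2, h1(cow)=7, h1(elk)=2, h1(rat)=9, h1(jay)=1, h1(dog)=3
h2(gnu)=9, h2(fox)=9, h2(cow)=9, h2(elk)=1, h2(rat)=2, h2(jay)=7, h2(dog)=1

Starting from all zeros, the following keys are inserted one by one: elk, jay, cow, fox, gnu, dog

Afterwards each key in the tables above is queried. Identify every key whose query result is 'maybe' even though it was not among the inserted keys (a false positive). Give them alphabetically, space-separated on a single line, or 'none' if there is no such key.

Start: bits=0000000000
After insert 'elk': sets bits 1 2 -> bits=0110000000
After insert 'jay': sets bits 1 7 -> bits=0110000100
After insert 'cow': sets bits 7 9 -> bits=0110000101
After insert 'fox': sets bits 2 9 -> bits=0110000101
After insert 'gnu': sets bits 8 9 -> bits=0110000111
After insert 'dog': sets bits 1 3 -> bits=0111000111
Not inserted: rat — query each against bits=0111000111:
query rat: checks bit2=1, bit9=1 (all 1) -> maybe => FALSE POSITIVE
False positives (alphabetical): rat

Answer: rat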